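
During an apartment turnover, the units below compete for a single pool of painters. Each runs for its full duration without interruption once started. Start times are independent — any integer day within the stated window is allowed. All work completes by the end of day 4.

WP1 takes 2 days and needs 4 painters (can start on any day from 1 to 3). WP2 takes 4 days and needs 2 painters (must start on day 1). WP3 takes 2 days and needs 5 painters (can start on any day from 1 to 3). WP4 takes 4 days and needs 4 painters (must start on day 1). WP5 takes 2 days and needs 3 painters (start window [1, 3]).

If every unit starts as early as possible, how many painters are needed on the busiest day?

18

Early-start schedule: WP1@1, WP2@1, WP3@1, WP4@1, WP5@1.
Load per day: day 1: 18, day 2: 18, day 3: 6, day 4: 6.
Peak is 18.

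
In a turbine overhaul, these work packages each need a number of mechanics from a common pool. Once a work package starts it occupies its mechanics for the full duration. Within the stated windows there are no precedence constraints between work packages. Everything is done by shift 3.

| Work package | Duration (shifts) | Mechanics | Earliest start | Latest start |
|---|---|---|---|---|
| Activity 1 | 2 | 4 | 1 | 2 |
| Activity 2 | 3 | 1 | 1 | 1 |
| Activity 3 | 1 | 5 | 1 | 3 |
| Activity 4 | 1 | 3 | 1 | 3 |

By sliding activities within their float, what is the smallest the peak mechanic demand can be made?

Early-start (Activity 1@1, Activity 2@1, Activity 3@1, Activity 4@1) gives peak 13: s1:13  s2:5  s3:1.
Shift Activity 3→3.
Schedule Activity 1@1, Activity 2@1, Activity 3@3, Activity 4@1: s1:8  s2:5  s3:6 — peak 8.
No arrangement of the 18 feasible schedules does better.

8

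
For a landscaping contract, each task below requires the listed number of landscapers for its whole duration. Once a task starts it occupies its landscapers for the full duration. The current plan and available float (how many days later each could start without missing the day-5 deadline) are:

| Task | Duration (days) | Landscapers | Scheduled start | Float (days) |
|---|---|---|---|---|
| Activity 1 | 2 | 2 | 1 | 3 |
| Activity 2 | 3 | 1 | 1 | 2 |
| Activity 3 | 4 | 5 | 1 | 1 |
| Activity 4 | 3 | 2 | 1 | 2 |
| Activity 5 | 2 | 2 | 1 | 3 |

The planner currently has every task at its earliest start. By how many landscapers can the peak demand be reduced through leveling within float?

3

Early-start peak: d1:12  d2:12  d3:8  d4:5  d5:0 ⇒ 12.
Leveled (Activity 1@1, Activity 2@1, Activity 3@1, Activity 4@3, Activity 5@4): d1:8  d2:8  d3:8  d4:9  d5:4 ⇒ 9.
Reduction 12 − 9 = 3.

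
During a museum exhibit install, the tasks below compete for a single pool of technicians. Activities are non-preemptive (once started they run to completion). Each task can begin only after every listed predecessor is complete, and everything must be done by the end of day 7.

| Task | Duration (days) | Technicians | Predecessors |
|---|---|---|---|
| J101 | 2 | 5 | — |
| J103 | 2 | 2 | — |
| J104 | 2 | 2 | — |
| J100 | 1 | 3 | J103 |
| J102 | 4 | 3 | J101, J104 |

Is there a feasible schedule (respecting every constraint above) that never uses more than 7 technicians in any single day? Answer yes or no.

yes

Schedule J101@1, J103@3, J104@1, J100@5, J102@3: d1:7  d2:7  d3:5  d4:5  d5:6  d6:3  d7:0 — peak 7 ≤ 7.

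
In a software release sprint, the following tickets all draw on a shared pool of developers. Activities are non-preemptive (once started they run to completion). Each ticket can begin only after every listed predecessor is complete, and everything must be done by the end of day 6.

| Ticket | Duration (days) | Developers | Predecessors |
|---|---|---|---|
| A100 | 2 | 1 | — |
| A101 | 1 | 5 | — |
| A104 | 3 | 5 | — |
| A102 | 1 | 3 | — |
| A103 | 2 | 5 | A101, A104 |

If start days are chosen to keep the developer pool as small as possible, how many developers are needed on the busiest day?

8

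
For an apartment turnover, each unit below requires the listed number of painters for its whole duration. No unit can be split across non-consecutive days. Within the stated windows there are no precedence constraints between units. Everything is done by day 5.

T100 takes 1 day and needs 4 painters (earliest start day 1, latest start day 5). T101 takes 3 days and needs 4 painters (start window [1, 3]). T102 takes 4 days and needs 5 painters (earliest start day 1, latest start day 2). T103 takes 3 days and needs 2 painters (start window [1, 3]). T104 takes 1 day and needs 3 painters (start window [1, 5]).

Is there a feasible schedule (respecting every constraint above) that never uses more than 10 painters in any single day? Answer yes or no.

The minimum achievable peak is 11; 10 < 11, so no feasible schedule stays within the cap.

no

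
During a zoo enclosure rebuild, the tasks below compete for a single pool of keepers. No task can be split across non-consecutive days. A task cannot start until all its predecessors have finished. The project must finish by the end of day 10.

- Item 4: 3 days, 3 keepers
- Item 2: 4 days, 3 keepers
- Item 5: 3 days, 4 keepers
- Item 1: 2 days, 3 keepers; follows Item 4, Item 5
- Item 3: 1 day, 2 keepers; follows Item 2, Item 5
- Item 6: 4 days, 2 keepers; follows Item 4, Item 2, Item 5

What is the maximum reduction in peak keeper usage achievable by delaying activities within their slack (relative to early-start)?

Early-start peak: d1:10  d2:10  d3:10  d4:6  d5:7  d6:2  d7:2  d8:2  d9:0  d10:0 ⇒ 10.
Leveled (Item 4@1, Item 2@1, Item 5@4, Item 1@7, Item 3@7, Item 6@7): d1:6  d2:6  d3:6  d4:7  d5:4  d6:4  d7:7  d8:5  d9:2  d10:2 ⇒ 7.
Reduction 10 − 7 = 3.

3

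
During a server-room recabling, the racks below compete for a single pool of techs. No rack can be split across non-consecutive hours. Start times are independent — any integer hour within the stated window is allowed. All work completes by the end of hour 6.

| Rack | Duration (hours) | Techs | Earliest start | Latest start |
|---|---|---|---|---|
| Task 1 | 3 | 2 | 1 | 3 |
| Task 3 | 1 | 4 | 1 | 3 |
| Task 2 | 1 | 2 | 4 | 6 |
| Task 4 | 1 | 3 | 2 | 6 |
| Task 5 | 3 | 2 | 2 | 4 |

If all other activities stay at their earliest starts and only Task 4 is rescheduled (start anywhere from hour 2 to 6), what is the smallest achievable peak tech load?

Task 4@2: h1:6  h2:7  h3:4  h4:4  h5:0  h6:0 → peak 7
Task 4@3: h1:6  h2:4  h3:7  h4:4  h5:0  h6:0 → peak 7
Task 4@4: h1:6  h2:4  h3:4  h4:7  h5:0  h6:0 → peak 7
Task 4@5: h1:6  h2:4  h3:4  h4:4  h5:3  h6:0 → peak 6
Task 4@6: h1:6  h2:4  h3:4  h4:4  h5:0  h6:3 → peak 6
Best is Task 4@5, peak 6.

6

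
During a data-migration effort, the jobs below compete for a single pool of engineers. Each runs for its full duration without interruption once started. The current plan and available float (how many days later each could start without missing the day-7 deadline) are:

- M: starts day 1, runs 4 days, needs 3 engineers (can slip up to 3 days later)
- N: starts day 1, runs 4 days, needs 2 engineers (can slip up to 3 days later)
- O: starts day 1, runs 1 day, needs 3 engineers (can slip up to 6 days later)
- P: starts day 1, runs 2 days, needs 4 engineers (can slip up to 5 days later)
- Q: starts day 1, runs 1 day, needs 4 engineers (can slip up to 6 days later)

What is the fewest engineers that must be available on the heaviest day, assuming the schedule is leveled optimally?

Early-start (M@1, N@1, O@1, P@1, Q@1) gives peak 16: d1:16  d2:9  d3:5  d4:5  d5:0  d6:0  d7:0.
Shift N→2, P→5, Q→7.
Schedule M@1, N@2, O@1, P@5, Q@7: d1:6  d2:5  d3:5  d4:5  d5:6  d6:4  d7:4 — peak 6.

6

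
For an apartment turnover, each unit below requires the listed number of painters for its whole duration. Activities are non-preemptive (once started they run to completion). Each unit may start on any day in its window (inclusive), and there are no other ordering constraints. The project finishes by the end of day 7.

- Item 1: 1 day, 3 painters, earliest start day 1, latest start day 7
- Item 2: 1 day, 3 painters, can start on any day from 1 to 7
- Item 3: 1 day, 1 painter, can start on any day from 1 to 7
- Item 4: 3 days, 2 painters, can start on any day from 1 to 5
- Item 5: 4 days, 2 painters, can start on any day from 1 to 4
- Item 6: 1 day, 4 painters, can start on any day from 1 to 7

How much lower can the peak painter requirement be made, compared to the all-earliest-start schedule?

11

Early-start peak: d1:15  d2:4  d3:4  d4:2  d5:0  d6:0  d7:0 ⇒ 15.
Leveled (Item 1@1, Item 2@2, Item 3@1, Item 4@3, Item 5@3, Item 6@7): d1:4  d2:3  d3:4  d4:4  d5:4  d6:2  d7:4 ⇒ 4.
Reduction 15 − 4 = 11.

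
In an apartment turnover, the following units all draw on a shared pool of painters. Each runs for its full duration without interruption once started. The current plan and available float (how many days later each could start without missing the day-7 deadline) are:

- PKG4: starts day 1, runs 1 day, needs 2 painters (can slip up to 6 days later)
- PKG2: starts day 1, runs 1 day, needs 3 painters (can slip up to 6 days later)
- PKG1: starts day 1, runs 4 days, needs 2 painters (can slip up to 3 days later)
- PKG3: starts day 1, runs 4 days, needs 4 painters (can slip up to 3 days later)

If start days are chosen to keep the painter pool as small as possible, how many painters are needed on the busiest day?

Early-start (PKG4@1, PKG2@1, PKG1@1, PKG3@1) gives peak 11: d1:11  d2:6  d3:6  d4:6  d5:0  d6:0  d7:0.
Shift PKG1→2, PKG3→2.
Schedule PKG4@1, PKG2@1, PKG1@2, PKG3@2: d1:5  d2:6  d3:6  d4:6  d5:6  d6:0  d7:0 — peak 6.

6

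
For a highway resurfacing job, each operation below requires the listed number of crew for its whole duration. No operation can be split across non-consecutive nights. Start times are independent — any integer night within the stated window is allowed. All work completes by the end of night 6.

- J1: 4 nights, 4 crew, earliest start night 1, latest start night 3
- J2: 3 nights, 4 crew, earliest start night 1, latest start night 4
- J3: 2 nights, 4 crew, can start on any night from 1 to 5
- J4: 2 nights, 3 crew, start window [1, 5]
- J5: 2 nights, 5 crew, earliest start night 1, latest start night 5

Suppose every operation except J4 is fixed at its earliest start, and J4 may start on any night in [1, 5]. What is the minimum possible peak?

17

J4@1: n1:20  n2:20  n3:8  n4:4  n5:0  n6:0 → peak 20
J4@2: n1:17  n2:20  n3:11  n4:4  n5:0  n6:0 → peak 20
J4@3: n1:17  n2:17  n3:11  n4:7  n5:0  n6:0 → peak 17
J4@4: n1:17  n2:17  n3:8  n4:7  n5:3  n6:0 → peak 17
J4@5: n1:17  n2:17  n3:8  n4:4  n5:3  n6:3 → peak 17
Best is J4@3, peak 17.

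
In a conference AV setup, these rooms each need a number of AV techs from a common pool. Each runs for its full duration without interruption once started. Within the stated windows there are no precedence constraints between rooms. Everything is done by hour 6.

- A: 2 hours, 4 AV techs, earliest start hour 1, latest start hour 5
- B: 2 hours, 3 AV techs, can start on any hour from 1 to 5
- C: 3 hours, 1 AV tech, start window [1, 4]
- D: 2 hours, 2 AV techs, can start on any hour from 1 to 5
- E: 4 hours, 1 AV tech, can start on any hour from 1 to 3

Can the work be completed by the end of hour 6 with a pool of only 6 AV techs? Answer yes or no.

yes

Schedule A@1, B@3, C@1, D@5, E@3: h1:5  h2:5  h3:5  h4:4  h5:3  h6:3 — peak 5 ≤ 6.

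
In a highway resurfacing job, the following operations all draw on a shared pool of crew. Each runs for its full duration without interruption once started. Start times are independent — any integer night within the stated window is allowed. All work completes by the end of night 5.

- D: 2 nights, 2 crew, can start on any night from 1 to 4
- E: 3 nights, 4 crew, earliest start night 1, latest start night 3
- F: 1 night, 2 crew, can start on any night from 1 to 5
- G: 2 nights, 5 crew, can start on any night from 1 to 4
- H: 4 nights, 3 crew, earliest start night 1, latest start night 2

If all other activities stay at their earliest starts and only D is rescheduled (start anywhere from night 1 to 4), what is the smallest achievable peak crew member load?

D@1: n1:16  n2:14  n3:7  n4:3  n5:0 → peak 16
D@2: n1:14  n2:14  n3:9  n4:3  n5:0 → peak 14
D@3: n1:14  n2:12  n3:9  n4:5  n5:0 → peak 14
D@4: n1:14  n2:12  n3:7  n4:5  n5:2 → peak 14
Best is D@2, peak 14.

14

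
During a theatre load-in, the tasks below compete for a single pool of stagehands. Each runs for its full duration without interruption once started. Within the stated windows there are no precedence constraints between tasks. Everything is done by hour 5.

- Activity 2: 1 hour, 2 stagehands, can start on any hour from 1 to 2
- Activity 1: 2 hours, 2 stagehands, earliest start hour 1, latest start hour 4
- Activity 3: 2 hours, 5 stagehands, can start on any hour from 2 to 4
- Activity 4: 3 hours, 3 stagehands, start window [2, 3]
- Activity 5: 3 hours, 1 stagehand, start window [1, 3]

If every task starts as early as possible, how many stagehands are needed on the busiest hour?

11

Early-start schedule: Activity 2@1, Activity 1@1, Activity 3@2, Activity 4@2, Activity 5@1.
Load per hour: hour 1: 5, hour 2: 11, hour 3: 9, hour 4: 3, hour 5: 0.
Peak is 11.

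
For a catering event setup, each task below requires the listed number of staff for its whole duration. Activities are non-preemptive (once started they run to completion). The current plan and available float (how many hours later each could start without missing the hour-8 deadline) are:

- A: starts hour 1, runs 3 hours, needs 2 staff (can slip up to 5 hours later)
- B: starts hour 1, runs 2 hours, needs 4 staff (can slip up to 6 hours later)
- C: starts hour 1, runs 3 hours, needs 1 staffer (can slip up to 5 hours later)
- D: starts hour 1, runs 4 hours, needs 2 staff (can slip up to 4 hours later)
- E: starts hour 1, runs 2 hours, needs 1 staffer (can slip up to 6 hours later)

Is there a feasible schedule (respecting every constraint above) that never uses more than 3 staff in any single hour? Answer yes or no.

no

Total staffer-hours = 27; over 8 hours the average is 27/8 > 3, so some hour must exceed 3.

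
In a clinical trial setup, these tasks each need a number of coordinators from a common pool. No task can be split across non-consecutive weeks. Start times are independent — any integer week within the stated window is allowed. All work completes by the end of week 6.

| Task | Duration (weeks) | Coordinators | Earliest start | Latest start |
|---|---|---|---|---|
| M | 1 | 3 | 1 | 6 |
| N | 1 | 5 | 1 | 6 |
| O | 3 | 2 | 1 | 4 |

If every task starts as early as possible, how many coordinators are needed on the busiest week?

Early-start schedule: M@1, N@1, O@1.
Load per week: week 1: 10, week 2: 2, week 3: 2, week 4: 0, week 5: 0, week 6: 0.
Peak is 10.

10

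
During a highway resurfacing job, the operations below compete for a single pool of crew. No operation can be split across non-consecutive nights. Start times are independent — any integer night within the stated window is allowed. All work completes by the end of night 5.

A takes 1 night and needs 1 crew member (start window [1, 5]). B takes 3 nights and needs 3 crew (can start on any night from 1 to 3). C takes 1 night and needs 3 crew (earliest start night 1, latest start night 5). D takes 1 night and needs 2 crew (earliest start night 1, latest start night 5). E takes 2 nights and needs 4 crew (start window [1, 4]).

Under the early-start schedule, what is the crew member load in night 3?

3

At early start, night 3 has: B.
Demand: 3 = 3.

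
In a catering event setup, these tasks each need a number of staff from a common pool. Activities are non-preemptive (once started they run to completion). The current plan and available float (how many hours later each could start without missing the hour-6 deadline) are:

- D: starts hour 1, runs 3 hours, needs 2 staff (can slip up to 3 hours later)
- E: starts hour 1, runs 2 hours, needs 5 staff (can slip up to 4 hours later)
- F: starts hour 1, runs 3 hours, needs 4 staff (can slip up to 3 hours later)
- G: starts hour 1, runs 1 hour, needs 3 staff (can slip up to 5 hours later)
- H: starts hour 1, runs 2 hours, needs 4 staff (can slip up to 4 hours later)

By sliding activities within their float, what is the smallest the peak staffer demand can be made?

8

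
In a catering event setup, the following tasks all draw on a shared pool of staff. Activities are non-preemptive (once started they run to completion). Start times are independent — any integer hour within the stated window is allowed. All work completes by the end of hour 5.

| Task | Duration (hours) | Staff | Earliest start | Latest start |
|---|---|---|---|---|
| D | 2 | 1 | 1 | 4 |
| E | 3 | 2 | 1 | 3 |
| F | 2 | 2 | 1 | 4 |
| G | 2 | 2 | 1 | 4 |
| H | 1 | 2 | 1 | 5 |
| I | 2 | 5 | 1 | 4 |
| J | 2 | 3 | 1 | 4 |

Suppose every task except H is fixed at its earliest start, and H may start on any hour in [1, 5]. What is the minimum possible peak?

H@1: h1:17  h2:15  h3:2  h4:0  h5:0 → peak 17
H@2: h1:15  h2:17  h3:2  h4:0  h5:0 → peak 17
H@3: h1:15  h2:15  h3:4  h4:0  h5:0 → peak 15
H@4: h1:15  h2:15  h3:2  h4:2  h5:0 → peak 15
H@5: h1:15  h2:15  h3:2  h4:0  h5:2 → peak 15
Best is H@3, peak 15.

15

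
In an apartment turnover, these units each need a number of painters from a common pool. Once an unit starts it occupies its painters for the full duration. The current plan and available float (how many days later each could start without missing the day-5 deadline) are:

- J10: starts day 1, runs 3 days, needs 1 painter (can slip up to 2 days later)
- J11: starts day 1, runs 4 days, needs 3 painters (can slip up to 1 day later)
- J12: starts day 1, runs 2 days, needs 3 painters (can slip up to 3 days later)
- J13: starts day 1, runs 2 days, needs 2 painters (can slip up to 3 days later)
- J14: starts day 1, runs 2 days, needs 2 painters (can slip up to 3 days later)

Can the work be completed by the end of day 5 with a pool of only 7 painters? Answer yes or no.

Schedule J10@1, J11@1, J12@1, J13@3, J14@4: d1:7  d2:7  d3:6  d4:7  d5:2 — peak 7 ≤ 7.

yes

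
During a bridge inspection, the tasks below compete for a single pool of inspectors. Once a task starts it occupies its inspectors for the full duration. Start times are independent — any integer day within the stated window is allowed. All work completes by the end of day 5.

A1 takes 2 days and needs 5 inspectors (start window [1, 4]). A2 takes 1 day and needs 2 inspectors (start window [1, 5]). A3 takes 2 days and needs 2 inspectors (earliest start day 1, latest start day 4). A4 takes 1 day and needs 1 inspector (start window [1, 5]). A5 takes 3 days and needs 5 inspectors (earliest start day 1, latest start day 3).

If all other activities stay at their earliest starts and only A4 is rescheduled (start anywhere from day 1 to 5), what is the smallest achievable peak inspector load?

14

A4@1: d1:15  d2:12  d3:5  d4:0  d5:0 → peak 15
A4@2: d1:14  d2:13  d3:5  d4:0  d5:0 → peak 14
A4@3: d1:14  d2:12  d3:6  d4:0  d5:0 → peak 14
A4@4: d1:14  d2:12  d3:5  d4:1  d5:0 → peak 14
A4@5: d1:14  d2:12  d3:5  d4:0  d5:1 → peak 14
Best is A4@2, peak 14.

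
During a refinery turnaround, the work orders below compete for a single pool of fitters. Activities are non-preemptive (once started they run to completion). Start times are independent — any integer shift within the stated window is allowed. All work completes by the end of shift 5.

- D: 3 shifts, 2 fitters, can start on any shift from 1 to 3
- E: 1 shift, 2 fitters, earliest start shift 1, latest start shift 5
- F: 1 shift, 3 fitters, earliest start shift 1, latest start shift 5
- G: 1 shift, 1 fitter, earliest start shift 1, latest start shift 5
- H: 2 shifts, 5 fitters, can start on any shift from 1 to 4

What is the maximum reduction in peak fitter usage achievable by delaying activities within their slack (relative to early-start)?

8

Early-start peak: s1:13  s2:7  s3:2  s4:0  s5:0 ⇒ 13.
Leveled (D@1, E@1, F@2, G@1, H@4): s1:5  s2:5  s3:2  s4:5  s5:5 ⇒ 5.
Reduction 13 − 5 = 8.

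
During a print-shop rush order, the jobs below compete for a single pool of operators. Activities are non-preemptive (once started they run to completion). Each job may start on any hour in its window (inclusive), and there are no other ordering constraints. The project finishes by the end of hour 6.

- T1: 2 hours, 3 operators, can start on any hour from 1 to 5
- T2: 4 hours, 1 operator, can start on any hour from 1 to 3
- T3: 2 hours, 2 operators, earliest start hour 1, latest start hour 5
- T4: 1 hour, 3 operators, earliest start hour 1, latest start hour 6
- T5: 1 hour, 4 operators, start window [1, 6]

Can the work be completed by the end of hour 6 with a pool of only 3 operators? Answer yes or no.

Total operator-hours = 21; over 6 hours the average is 21/6 > 3, so some hour must exceed 3.

no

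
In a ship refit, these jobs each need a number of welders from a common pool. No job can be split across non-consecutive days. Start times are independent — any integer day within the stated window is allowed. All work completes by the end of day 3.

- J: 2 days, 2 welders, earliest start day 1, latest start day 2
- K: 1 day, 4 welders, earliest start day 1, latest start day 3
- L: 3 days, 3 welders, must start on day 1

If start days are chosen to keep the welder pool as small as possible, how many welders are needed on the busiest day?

Early-start (J@1, K@1, L@1) gives peak 9: d1:9  d2:5  d3:3.
Shift K→3.
Schedule J@1, K@3, L@1: d1:5  d2:5  d3:7 — peak 7.
No arrangement of the 6 feasible schedules does better.

7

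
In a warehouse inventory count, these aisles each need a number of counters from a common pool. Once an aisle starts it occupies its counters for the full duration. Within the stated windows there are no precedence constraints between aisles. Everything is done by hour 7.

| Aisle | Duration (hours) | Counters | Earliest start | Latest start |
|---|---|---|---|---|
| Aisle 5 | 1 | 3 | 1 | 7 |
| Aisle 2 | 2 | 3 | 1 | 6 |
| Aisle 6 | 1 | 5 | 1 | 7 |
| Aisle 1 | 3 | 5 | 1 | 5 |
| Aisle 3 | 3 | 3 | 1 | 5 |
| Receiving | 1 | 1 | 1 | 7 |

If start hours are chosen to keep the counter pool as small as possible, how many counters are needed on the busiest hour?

6

Early-start (Aisle 5@1, Aisle 2@1, Aisle 6@1, Aisle 1@1, Aisle 3@1, Receiving@1) gives peak 20: h1:20  h2:11  h3:8  h4:0  h5:0  h6:0  h7:0.
Shift Aisle 2→2, Aisle 6→4, Aisle 1→5, Receiving→4.
Schedule Aisle 5@1, Aisle 2@2, Aisle 6@4, Aisle 1@5, Aisle 3@1, Receiving@4: h1:6  h2:6  h3:6  h4:6  h5:5  h6:5  h7:5 — peak 6.
Total counter-hours = 39 over 7 hours ⇒ peak ≥ ⌈39/7⌉ = 6, so 6 is optimal.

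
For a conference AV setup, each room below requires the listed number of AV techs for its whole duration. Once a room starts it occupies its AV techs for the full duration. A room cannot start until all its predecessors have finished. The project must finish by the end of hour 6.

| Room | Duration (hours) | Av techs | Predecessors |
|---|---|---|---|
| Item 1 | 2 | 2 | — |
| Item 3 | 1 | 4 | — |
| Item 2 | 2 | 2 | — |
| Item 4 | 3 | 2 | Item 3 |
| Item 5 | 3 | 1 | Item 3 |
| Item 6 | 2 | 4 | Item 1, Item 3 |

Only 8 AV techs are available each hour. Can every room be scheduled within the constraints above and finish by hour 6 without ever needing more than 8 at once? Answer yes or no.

yes

Schedule Item 1@1, Item 3@1, Item 2@2, Item 4@2, Item 5@3, Item 6@5: h1:6  h2:6  h3:5  h4:3  h5:5  h6:4 — peak 6 ≤ 8.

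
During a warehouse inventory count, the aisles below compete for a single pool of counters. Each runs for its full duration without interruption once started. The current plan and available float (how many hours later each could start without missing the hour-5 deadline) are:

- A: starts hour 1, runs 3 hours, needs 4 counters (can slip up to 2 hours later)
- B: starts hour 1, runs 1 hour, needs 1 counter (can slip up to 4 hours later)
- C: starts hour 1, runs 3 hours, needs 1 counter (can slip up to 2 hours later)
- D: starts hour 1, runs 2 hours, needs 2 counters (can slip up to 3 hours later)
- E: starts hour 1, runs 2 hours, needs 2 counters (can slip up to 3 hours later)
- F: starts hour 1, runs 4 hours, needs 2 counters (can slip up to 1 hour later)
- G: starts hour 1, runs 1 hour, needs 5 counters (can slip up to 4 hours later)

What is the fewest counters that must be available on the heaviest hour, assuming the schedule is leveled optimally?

Early-start (A@1, B@1, C@1, D@1, E@1, F@1, G@1) gives peak 17: h1:17  h2:11  h3:7  h4:2  h5:0.
Shift B→3, C→3, E→4, G→5.
Schedule A@1, B@3, C@3, D@1, E@4, F@1, G@5: h1:8  h2:8  h3:8  h4:5  h5:8 — peak 8.
Total counter-hours = 37 over 5 hours ⇒ peak ≥ ⌈37/5⌉ = 8, so 8 is optimal.

8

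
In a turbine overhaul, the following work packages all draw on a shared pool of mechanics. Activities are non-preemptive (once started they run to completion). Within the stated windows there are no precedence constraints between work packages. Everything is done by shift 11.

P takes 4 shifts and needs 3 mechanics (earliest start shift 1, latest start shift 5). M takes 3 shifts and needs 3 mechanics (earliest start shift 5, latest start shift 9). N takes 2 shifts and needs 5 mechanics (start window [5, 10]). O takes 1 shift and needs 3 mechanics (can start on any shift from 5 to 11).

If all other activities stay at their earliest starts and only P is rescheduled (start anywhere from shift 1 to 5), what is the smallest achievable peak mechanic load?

11

P@1: s1:3  s2:3  s3:3  s4:3  s5:11  s6:8  s7:3  s8:0  s9:0  s10:0  s11:0 → peak 11
P@2: s1:0  s2:3  s3:3  s4:3  s5:14  s6:8  s7:3  s8:0  s9:0  s10:0  s11:0 → peak 14
P@3: s1:0  s2:0  s3:3  s4:3  s5:14  s6:11  s7:3  s8:0  s9:0  s10:0  s11:0 → peak 14
P@4: s1:0  s2:0  s3:0  s4:3  s5:14  s6:11  s7:6  s8:0  s9:0  s10:0  s11:0 → peak 14
P@5: s1:0  s2:0  s3:0  s4:0  s5:14  s6:11  s7:6  s8:3  s9:0  s10:0  s11:0 → peak 14
Best is P@1, peak 11.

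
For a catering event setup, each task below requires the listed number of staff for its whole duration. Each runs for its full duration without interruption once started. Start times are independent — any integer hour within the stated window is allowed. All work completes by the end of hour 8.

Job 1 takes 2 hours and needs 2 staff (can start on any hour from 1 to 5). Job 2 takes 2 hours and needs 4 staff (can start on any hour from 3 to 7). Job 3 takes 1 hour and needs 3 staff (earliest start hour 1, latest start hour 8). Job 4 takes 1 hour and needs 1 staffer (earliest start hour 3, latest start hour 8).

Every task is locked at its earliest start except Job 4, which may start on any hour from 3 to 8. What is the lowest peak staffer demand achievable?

5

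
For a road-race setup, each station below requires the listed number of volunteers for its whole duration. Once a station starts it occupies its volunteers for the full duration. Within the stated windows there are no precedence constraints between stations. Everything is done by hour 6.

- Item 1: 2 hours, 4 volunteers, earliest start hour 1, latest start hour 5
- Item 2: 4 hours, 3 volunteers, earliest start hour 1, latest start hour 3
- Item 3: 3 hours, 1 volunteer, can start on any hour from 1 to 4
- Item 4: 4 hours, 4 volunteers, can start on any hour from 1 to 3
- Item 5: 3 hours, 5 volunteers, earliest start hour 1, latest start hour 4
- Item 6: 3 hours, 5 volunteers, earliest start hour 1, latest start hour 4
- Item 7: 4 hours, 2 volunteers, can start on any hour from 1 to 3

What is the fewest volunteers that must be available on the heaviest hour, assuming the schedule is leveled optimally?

15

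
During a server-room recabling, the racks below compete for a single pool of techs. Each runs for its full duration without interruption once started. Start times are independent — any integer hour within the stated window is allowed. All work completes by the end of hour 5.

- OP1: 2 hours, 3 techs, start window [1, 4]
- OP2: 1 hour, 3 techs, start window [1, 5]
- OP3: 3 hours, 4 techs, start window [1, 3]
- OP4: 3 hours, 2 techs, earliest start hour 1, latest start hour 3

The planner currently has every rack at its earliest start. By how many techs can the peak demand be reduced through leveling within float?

Early-start peak: h1:12  h2:9  h3:6  h4:0  h5:0 ⇒ 12.
Leveled (OP1@1, OP2@1, OP3@3, OP4@2): h1:6  h2:5  h3:6  h4:6  h5:4 ⇒ 6.
Reduction 12 − 6 = 6.

6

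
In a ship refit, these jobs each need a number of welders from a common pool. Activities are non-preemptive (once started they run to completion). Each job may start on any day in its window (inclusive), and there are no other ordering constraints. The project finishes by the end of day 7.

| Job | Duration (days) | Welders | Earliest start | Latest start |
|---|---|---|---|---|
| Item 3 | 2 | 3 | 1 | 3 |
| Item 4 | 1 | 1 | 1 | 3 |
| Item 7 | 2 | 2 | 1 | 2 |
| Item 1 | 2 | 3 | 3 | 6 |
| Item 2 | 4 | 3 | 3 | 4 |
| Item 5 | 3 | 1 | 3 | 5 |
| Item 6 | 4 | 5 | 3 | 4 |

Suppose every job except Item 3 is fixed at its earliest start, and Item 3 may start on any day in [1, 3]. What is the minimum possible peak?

12

Item 3@1: d1:6  d2:5  d3:12  d4:12  d5:9  d6:8  d7:0 → peak 12
Item 3@2: d1:3  d2:5  d3:15  d4:12  d5:9  d6:8  d7:0 → peak 15
Item 3@3: d1:3  d2:2  d3:15  d4:15  d5:9  d6:8  d7:0 → peak 15
Best is Item 3@1, peak 12.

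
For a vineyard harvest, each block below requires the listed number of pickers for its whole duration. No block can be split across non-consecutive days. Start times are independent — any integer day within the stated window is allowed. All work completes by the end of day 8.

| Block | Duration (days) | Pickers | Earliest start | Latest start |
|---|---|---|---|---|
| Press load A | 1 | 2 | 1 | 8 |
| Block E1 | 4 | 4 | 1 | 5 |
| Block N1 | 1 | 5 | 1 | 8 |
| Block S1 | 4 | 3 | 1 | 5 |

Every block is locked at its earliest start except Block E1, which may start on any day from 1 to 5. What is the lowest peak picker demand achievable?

10

Block E1@1: d1:14  d2:7  d3:7  d4:7  d5:0  d6:0  d7:0  d8:0 → peak 14
Block E1@2: d1:10  d2:7  d3:7  d4:7  d5:4  d6:0  d7:0  d8:0 → peak 10
Block E1@3: d1:10  d2:3  d3:7  d4:7  d5:4  d6:4  d7:0  d8:0 → peak 10
Block E1@4: d1:10  d2:3  d3:3  d4:7  d5:4  d6:4  d7:4  d8:0 → peak 10
Block E1@5: d1:10  d2:3  d3:3  d4:3  d5:4  d6:4  d7:4  d8:4 → peak 10
Best is Block E1@2, peak 10.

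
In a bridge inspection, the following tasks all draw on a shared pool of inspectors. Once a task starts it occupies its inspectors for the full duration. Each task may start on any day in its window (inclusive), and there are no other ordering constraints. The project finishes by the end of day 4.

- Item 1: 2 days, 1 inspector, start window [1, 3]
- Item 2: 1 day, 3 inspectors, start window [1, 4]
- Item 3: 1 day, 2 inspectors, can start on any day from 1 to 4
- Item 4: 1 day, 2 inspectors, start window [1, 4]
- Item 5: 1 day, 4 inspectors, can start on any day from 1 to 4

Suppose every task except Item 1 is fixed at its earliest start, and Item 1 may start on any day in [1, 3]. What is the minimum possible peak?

11

Item 1@1: d1:12  d2:1  d3:0  d4:0 → peak 12
Item 1@2: d1:11  d2:1  d3:1  d4:0 → peak 11
Item 1@3: d1:11  d2:0  d3:1  d4:1 → peak 11
Best is Item 1@2, peak 11.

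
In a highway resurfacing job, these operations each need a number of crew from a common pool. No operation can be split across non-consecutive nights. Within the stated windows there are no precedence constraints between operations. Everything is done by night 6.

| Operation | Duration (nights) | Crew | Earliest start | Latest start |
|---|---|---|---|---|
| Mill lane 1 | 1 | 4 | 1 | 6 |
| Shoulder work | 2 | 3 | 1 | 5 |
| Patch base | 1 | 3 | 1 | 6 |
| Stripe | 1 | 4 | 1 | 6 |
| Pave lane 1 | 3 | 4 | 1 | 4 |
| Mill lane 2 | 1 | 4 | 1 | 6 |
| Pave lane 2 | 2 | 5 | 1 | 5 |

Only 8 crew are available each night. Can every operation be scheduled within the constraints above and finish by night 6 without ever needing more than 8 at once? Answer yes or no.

yes

Schedule Mill lane 1@1, Shoulder work@1, Patch base@3, Stripe@4, Pave lane 1@4, Mill lane 2@5, Pave lane 2@2: n1:7  n2:8  n3:8  n4:8  n5:8  n6:4 — peak 8 ≤ 8.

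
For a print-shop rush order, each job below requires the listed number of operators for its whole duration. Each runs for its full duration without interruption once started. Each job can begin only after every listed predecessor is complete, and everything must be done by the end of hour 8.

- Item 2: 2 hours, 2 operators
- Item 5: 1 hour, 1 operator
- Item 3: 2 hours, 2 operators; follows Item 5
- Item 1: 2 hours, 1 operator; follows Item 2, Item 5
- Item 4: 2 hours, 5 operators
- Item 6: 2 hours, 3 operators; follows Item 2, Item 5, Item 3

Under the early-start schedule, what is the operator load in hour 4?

4

At early start, hour 4 has: Item 1, Item 6.
Demand: 1 + 3 = 4.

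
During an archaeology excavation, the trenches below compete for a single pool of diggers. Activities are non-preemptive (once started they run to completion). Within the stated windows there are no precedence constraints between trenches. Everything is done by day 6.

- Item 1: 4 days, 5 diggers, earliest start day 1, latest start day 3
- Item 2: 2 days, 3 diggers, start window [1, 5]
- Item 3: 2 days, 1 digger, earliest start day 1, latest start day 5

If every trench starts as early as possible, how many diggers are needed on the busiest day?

Early-start schedule: Item 1@1, Item 2@1, Item 3@1.
Load per day: day 1: 9, day 2: 9, day 3: 5, day 4: 5, day 5: 0, day 6: 0.
Peak is 9.

9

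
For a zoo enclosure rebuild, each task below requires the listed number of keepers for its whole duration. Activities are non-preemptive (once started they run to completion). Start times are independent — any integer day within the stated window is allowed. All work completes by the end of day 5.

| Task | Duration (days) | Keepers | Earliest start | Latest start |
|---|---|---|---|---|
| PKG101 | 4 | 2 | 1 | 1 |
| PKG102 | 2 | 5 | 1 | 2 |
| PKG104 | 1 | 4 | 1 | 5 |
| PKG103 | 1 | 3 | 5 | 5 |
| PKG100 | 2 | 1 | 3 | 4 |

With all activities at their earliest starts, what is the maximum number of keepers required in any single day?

11

Early-start schedule: PKG101@1, PKG102@1, PKG104@1, PKG103@5, PKG100@3.
Load per day: day 1: 11, day 2: 7, day 3: 3, day 4: 3, day 5: 3.
Peak is 11.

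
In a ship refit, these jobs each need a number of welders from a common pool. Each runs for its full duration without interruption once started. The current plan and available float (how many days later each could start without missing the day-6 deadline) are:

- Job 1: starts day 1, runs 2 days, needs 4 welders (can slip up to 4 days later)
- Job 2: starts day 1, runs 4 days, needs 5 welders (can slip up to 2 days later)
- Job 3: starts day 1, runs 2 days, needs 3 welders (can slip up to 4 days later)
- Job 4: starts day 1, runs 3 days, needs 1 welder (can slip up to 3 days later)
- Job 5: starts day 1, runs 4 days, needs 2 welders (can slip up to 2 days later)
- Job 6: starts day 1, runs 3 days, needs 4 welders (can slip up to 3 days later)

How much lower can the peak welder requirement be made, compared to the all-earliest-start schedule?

8

Early-start peak: d1:19  d2:19  d3:12  d4:7  d5:0  d6:0 ⇒ 19.
Leveled (Job 1@1, Job 2@1, Job 3@5, Job 4@1, Job 5@3, Job 6@4): d1:10  d2:10  d3:8  d4:11  d5:9  d6:9 ⇒ 11.
Reduction 19 − 11 = 8.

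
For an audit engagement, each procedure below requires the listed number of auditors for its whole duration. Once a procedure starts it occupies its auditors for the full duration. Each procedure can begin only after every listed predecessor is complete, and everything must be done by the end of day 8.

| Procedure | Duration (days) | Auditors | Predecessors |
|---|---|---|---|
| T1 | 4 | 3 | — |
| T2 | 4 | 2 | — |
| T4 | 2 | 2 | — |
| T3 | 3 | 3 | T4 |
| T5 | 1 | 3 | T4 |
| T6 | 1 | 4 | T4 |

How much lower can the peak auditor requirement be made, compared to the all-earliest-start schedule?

Early-start peak: d1:7  d2:7  d3:15  d4:8  d5:3  d6:0  d7:0  d8:0 ⇒ 15.
Leveled (T1@1, T2@3, T4@1, T3@5, T5@7, T6@8): d1:5  d2:5  d3:5  d4:5  d5:5  d6:5  d7:6  d8:4 ⇒ 6.
Reduction 15 − 6 = 9.

9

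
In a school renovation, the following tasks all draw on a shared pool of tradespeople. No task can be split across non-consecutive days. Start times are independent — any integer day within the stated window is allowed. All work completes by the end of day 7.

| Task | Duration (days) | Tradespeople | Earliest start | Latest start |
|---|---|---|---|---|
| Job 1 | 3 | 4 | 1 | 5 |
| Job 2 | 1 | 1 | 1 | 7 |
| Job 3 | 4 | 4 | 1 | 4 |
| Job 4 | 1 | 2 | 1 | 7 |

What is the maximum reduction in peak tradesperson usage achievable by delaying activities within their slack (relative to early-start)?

Early-start peak: d1:11  d2:8  d3:8  d4:4  d5:0  d6:0  d7:0 ⇒ 11.
Leveled (Job 1@1, Job 2@1, Job 3@4, Job 4@2): d1:5  d2:6  d3:4  d4:4  d5:4  d6:4  d7:4 ⇒ 6.
Reduction 11 − 6 = 5.

5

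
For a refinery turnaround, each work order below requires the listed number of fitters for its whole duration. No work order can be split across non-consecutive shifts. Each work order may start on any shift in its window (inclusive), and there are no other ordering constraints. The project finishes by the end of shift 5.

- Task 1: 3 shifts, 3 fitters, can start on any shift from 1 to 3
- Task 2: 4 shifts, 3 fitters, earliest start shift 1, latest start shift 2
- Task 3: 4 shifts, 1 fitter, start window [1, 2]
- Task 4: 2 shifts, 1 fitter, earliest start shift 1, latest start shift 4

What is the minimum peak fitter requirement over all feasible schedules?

7

Early-start (Task 1@1, Task 2@1, Task 3@1, Task 4@1) gives peak 8: s1:8  s2:8  s3:7  s4:4  s5:0.
Shift Task 4→4.
Schedule Task 1@1, Task 2@1, Task 3@1, Task 4@4: s1:7  s2:7  s3:7  s4:5  s5:1 — peak 7.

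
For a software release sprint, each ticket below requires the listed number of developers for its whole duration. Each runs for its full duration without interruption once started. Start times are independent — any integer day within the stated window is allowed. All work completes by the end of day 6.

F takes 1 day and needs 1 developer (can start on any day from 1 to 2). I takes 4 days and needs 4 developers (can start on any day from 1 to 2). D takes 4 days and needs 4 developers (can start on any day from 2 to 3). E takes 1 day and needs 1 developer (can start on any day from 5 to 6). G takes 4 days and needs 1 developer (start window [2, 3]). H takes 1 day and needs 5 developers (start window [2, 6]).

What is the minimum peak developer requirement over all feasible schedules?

Early-start (F@1, I@1, D@2, E@5, G@2, H@2) gives peak 14: d1:5  d2:14  d3:9  d4:9  d5:6  d6:0.
Shift H→6.
Schedule F@1, I@1, D@2, E@5, G@2, H@6: d1:5  d2:9  d3:9  d4:9  d5:6  d6:5 — peak 9.

9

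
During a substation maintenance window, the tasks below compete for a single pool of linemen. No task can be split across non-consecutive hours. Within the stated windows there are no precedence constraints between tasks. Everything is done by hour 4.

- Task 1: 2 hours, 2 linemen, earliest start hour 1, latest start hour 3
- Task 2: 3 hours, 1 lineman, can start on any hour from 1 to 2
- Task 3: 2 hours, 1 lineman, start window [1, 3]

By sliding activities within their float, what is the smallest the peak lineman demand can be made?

3

Early-start (Task 1@1, Task 2@1, Task 3@1) gives peak 4: h1:4  h2:4  h3:1  h4:0.
Shift Task 3→3.
Schedule Task 1@1, Task 2@1, Task 3@3: h1:3  h2:3  h3:2  h4:1 — peak 3.
Total lineman-hours = 9 over 4 hours ⇒ peak ≥ ⌈9/4⌉ = 3, so 3 is optimal.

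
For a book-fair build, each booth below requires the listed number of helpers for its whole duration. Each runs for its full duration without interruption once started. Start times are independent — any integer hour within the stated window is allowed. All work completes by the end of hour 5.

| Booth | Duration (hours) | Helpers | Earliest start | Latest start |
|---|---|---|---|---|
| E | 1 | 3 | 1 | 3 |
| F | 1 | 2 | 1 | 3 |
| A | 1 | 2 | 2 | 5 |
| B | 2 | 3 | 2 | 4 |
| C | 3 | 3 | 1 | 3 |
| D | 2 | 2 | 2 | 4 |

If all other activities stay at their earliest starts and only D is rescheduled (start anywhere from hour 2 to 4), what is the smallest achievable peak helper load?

D@2: h1:8  h2:10  h3:8  h4:0  h5:0 → peak 10
D@3: h1:8  h2:8  h3:8  h4:2  h5:0 → peak 8
D@4: h1:8  h2:8  h3:6  h4:2  h5:2 → peak 8
Best is D@3, peak 8.

8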